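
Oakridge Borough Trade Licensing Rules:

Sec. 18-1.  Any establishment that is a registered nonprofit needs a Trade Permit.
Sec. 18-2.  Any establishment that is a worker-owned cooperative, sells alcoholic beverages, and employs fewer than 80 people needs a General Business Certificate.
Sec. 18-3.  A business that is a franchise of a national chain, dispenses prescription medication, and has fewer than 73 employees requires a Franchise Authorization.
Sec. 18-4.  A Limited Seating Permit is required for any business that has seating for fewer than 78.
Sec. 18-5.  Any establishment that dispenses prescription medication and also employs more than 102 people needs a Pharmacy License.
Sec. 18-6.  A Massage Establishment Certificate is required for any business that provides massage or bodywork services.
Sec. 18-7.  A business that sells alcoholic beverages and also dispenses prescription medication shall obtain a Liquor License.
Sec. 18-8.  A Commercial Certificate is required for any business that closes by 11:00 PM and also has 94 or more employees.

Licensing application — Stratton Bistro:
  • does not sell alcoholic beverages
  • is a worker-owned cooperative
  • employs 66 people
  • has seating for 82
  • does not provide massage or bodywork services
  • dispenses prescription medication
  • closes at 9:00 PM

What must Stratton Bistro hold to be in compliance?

None

Sec. 18-1. is a worker-owned cooperative (not: is a registered nonprofit) → Trade Permit not required.
Sec. 18-2. is a worker-owned cooperative; does not sell alcoholic beverages; employees 66 < 80 → General Business Certificate not required.
Sec. 18-3. is a worker-owned cooperative (not: is a franchise of a national chain); dispenses prescription medication; employees 66 < 73 → Franchise Authorization not required.
Sec. 18-4. seating 82 ≥ 78 → Limited Seating Permit not required.
Sec. 18-5. dispenses prescription medication; employees 66 ≤ 102 → Pharmacy License not required.
Sec. 18-6. does not provide massage or bodywork services → Massage Establishment Certificate not required.
Sec. 18-7. does not sell alcoholic beverages; dispenses prescription medication → Liquor License not required.
Sec. 18-8. closes 9:00 PM, at/before 11:00 PM; employees 66 < 94 → Commercial Certificate not required.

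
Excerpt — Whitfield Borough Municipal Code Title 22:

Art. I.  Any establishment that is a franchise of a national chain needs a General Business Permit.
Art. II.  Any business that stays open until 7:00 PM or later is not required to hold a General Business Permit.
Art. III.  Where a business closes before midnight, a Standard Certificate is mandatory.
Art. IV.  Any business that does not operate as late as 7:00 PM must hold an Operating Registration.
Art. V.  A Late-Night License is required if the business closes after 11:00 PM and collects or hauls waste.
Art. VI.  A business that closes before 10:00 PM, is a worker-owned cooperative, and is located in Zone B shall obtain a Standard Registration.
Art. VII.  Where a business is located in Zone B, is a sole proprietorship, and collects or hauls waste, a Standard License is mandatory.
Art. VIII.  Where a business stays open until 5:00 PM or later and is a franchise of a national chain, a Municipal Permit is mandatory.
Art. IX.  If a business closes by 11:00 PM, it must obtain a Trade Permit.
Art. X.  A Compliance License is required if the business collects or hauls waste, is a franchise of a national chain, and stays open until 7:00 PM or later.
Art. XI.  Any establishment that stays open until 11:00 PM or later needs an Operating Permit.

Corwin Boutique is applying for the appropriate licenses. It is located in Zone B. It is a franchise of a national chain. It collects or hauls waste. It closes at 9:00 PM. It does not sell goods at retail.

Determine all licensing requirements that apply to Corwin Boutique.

Compliance License, Municipal Permit, Standard Certificate, Trade Permit

Art. I. is a franchise of a national chain → General Business Permit required.
Art. II. closes 9:00 PM, after 7:00 PM → exempt from General Business Permit.
Art. III. closes 9:00 PM, at/before midnight → Standard Certificate required.
Art. IV. closes 9:00 PM, after 7:00 PM → Operating Registration not required.
Art. V. closes 9:00 PM, at/before 11:00 PM; collects or hauls waste → Late-Night License not required.
Art. VI. closes 9:00 PM, at/before 10:00 PM; is a franchise of a national chain (not: is a worker-owned cooperative); is located in Zone B → Standard Registration not required.
Art. VII. is located in Zone B; is a franchise of a national chain (not: is a sole proprietorship); collects or hauls waste → Standard License not required.
Art. VIII. closes 9:00 PM, after 5:00 PM; is a franchise of a national chain → Municipal Permit required.
Art. IX. closes 9:00 PM, at/before 11:00 PM → Trade Permit required.
Art. X. collects or hauls waste; is a franchise of a national chain; closes 9:00 PM, after 7:00 PM → Compliance License required.
Art. XI. closes 9:00 PM, at/before 11:00 PM → Operating Permit not required.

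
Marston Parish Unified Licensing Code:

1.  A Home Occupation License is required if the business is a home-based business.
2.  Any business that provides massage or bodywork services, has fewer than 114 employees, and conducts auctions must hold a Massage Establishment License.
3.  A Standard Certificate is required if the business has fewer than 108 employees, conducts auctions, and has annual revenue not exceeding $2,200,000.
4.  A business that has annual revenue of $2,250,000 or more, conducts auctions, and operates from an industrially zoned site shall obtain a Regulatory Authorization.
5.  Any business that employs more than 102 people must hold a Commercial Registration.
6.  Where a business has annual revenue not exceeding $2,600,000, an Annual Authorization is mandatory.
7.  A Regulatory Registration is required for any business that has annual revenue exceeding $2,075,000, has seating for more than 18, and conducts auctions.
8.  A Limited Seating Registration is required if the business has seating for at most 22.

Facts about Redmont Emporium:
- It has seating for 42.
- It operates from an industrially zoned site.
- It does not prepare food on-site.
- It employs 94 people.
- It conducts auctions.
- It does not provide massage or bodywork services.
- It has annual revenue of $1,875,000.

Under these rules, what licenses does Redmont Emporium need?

1. operates from an industrially zoned site (not: is a home-based business) → Home Occupation License not required.
2. does not provide massage or bodywork services; employees 94 < 114; conducts auctions → Massage Establishment License not required.
3. employees 94 < 108; conducts auctions; revenue $1,875,000 ≤ $2,200,000 → Standard Certificate required.
4. revenue $1,875,000 < $2,250,000; conducts auctions; operates from an industrially zoned site → Regulatory Authorization not required.
5. employees 94 ≤ 102 → Commercial Registration not required.
6. revenue $1,875,000 ≤ $2,600,000 → Annual Authorization required.
7. revenue $1,875,000 ≤ $2,075,000; seating 42 > 18; conducts auctions → Regulatory Registration not required.
8. seating 42 > 22 → Limited Seating Registration not required.

Annual Authorization, Standard Certificate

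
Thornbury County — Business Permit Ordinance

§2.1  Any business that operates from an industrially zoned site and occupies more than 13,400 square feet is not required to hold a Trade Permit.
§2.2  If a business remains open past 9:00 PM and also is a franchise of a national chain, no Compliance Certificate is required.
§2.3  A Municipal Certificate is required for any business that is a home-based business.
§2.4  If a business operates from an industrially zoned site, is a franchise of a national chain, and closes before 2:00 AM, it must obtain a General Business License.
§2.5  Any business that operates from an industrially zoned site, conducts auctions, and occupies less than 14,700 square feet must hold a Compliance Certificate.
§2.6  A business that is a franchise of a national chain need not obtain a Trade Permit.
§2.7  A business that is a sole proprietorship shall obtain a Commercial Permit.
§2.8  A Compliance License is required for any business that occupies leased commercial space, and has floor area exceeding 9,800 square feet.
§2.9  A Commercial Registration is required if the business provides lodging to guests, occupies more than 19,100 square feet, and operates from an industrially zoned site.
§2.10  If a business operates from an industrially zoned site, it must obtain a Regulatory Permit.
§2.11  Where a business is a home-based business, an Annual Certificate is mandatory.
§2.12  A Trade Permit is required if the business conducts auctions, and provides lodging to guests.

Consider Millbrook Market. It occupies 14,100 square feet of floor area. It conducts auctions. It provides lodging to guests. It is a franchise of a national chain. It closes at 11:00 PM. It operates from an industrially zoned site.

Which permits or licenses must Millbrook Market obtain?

General Business License, Regulatory Permit

§2.1 operates from an industrially zoned site; floor area 14,100 square feet > 13,400 square feet → exempt from Trade Permit.
§2.2 closes 11:00 PM, after 9:00 PM; is a franchise of a national chain → exempt from Compliance Certificate.
§2.3 operates from an industrially zoned site (not: is a home-based business) → Municipal Certificate not required.
§2.4 operates from an industrially zoned site; is a franchise of a national chain; closes 11:00 PM, at/before 2:00 AM → General Business License required.
§2.5 operates from an industrially zoned site; conducts auctions; floor area 14,100 square feet < 14,700 square feet → Compliance Certificate required.
§2.6 is a franchise of a national chain → exempt from Trade Permit.
§2.7 is a franchise of a national chain (not: is a sole proprietorship) → Commercial Permit not required.
§2.8 operates from an industrially zoned site (not: occupies leased commercial space); floor area 14,100 square feet > 9,800 square feet → Compliance License not required.
§2.9 provides lodging to guests; floor area 14,100 square feet ≤ 19,100 square feet; operates from an industrially zoned site → Commercial Registration not required.
§2.10 operates from an industrially zoned site → Regulatory Permit required.
§2.11 operates from an industrially zoned site (not: is a home-based business) → Annual Certificate not required.
§2.12 conducts auctions; provides lodging to guests → Trade Permit required.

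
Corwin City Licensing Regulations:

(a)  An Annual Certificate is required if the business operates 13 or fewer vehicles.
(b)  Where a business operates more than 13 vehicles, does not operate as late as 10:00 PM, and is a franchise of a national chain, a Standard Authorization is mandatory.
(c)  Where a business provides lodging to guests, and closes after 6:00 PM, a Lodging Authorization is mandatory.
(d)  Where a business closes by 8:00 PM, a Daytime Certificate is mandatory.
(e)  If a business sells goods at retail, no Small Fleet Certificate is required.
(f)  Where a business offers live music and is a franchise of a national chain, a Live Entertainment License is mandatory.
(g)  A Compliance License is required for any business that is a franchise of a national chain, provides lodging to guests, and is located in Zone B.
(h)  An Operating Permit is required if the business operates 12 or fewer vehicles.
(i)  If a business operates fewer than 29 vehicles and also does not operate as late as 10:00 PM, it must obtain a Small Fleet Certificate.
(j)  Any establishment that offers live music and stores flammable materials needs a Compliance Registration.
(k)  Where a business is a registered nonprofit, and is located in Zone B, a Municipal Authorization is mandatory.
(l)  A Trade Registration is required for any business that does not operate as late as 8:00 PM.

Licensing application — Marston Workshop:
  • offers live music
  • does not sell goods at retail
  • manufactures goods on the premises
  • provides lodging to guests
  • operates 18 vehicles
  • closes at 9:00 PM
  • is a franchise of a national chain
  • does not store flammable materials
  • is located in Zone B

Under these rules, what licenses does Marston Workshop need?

Compliance License, Live Entertainment License, Lodging Authorization, Small Fleet Certificate, Standard Authorization

(a) vehicles 18 > 13 → Annual Certificate not required.
(b) vehicles 18 > 13; closes 9:00 PM, at/before 10:00 PM; is a franchise of a national chain → Standard Authorization required.
(c) provides lodging to guests; closes 9:00 PM, after 6:00 PM → Lodging Authorization required.
(d) closes 9:00 PM, after 8:00 PM → Daytime Certificate not required.
(e) does not sell goods at retail → Small Fleet Certificate exemption does not apply.
(f) offers live music; is a franchise of a national chain → Live Entertainment License required.
(g) is a franchise of a national chain; provides lodging to guests; is located in Zone B → Compliance License required.
(h) vehicles 18 > 12 → Operating Permit not required.
(i) vehicles 18 < 29; closes 9:00 PM, at/before 10:00 PM → Small Fleet Certificate required.
(j) offers live music; does not store flammable materials → Compliance Registration not required.
(k) is a franchise of a national chain (not: is a registered nonprofit); is located in Zone B → Municipal Authorization not required.
(l) closes 9:00 PM, after 8:00 PM → Trade Registration not required.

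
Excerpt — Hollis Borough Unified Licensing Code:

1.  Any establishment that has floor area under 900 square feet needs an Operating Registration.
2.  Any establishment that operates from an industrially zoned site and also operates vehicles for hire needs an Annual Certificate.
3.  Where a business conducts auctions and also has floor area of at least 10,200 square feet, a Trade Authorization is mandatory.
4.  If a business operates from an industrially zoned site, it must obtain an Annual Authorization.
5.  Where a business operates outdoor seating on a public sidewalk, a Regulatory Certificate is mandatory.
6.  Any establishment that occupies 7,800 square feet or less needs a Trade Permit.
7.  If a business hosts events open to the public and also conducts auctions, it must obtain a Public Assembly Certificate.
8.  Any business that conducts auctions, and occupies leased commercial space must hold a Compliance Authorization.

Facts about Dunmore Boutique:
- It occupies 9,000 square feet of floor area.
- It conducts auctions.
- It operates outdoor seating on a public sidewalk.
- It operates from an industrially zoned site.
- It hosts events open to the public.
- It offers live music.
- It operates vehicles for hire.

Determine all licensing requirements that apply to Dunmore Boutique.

Annual Authorization, Annual Certificate, Public Assembly Certificate, Regulatory Certificate

1. floor area 9,000 square feet ≥ 900 square feet → Operating Registration not required.
2. operates from an industrially zoned site; operates vehicles for hire → Annual Certificate required.
3. conducts auctions; floor area 9,000 square feet < 10,200 square feet → Trade Authorization not required.
4. operates from an industrially zoned site → Annual Authorization required.
5. operates outdoor seating on a public sidewalk → Regulatory Certificate required.
6. floor area 9,000 square feet > 7,800 square feet → Trade Permit not required.
7. hosts events open to the public; conducts auctions → Public Assembly Certificate required.
8. conducts auctions; operates from an industrially zoned site (not: occupies leased commercial space) → Compliance Authorization not required.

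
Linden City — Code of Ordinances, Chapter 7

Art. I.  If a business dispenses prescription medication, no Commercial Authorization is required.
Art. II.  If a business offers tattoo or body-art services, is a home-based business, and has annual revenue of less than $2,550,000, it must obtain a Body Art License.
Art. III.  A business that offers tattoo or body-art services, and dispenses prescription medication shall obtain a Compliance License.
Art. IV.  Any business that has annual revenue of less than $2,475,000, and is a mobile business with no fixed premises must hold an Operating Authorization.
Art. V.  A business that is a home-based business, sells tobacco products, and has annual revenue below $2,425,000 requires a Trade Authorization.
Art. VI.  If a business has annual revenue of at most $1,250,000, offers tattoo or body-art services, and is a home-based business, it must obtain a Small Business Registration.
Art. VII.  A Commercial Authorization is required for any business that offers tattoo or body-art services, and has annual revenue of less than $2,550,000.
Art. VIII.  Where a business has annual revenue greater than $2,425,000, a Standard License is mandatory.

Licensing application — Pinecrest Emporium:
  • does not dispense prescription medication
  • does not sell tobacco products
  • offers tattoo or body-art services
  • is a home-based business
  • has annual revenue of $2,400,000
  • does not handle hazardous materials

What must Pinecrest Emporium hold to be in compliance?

Art. I. does not dispense prescription medication → Commercial Authorization exemption does not apply.
Art. II. offers tattoo or body-art services; is a home-based business; revenue $2,400,000 < $2,550,000 → Body Art License required.
Art. III. offers tattoo or body-art services; does not dispense prescription medication → Compliance License not required.
Art. IV. revenue $2,400,000 < $2,475,000; is a home-based business (not: is a mobile business with no fixed premises) → Operating Authorization not required.
Art. V. is a home-based business; does not sell tobacco products; revenue $2,400,000 < $2,425,000 → Trade Authorization not required.
Art. VI. revenue $2,400,000 > $1,250,000; offers tattoo or body-art services; is a home-based business → Small Business Registration not required.
Art. VII. offers tattoo or body-art services; revenue $2,400,000 < $2,550,000 → Commercial Authorization required.
Art. VIII. revenue $2,400,000 ≤ $2,425,000 → Standard License not required.

Body Art License, Commercial Authorization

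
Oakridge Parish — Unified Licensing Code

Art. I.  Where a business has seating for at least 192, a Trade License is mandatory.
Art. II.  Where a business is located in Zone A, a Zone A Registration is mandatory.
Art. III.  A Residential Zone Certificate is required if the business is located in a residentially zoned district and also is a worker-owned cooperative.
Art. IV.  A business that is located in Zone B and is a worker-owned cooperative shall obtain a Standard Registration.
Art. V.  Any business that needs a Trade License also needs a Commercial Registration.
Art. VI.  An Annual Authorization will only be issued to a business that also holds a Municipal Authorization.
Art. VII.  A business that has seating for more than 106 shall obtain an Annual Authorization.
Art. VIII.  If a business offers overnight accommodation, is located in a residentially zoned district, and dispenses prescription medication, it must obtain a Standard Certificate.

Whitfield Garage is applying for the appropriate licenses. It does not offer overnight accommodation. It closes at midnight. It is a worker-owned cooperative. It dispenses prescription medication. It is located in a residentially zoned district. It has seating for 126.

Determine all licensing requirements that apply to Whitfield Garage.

Art. I. seating 126 < 192 → Trade License not required.
Art. II. is located in a residentially zoned district (not: is located in Zone A) → Zone A Registration not required.
Art. III. is located in a residentially zoned district; is a worker-owned cooperative → Residential Zone Certificate required.
Art. IV. is located in a residentially zoned district (not: is located in Zone B); is a worker-owned cooperative → Standard Registration not required.
Art. V. Trade License is not required → no effect.
Art. VI. Annual Authorization is required → Municipal Authorization also required.
Art. VII. seating 126 > 106 → Annual Authorization required.
Art. VIII. does not offer overnight accommodation; is located in a residentially zoned district; dispenses prescription medication → Standard Certificate not required.

Annual Authorization, Municipal Authorization, Residential Zone Certificate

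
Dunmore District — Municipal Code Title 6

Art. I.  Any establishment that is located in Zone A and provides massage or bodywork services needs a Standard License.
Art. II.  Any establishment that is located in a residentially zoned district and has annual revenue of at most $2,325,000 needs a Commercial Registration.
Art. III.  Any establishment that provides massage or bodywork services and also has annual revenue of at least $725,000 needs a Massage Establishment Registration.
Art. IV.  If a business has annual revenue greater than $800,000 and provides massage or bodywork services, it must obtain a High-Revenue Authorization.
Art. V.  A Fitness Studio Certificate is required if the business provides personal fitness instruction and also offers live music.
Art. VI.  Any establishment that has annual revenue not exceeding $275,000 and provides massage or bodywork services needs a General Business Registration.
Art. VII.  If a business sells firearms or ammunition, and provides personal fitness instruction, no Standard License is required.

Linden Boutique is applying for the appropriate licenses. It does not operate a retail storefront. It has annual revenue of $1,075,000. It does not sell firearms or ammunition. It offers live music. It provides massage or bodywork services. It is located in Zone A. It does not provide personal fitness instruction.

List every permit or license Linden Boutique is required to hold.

Art. I. is located in Zone A; provides massage or bodywork services → Standard License required.
Art. II. is located in Zone A (not: is located in a residentially zoned district); revenue $1,075,000 ≤ $2,325,000 → Commercial Registration not required.
Art. III. provides massage or bodywork services; revenue $1,075,000 ≥ $725,000 → Massage Establishment Registration required.
Art. IV. revenue $1,075,000 > $800,000; provides massage or bodywork services → High-Revenue Authorization required.
Art. V. does not provide personal fitness instruction; offers live music → Fitness Studio Certificate not required.
Art. VI. revenue $1,075,000 > $275,000; provides massage or bodywork services → General Business Registration not required.
Art. VII. does not sell firearms or ammunition; does not provide personal fitness instruction → Standard License exemption does not apply.

High-Revenue Authorization, Massage Establishment Registration, Standard License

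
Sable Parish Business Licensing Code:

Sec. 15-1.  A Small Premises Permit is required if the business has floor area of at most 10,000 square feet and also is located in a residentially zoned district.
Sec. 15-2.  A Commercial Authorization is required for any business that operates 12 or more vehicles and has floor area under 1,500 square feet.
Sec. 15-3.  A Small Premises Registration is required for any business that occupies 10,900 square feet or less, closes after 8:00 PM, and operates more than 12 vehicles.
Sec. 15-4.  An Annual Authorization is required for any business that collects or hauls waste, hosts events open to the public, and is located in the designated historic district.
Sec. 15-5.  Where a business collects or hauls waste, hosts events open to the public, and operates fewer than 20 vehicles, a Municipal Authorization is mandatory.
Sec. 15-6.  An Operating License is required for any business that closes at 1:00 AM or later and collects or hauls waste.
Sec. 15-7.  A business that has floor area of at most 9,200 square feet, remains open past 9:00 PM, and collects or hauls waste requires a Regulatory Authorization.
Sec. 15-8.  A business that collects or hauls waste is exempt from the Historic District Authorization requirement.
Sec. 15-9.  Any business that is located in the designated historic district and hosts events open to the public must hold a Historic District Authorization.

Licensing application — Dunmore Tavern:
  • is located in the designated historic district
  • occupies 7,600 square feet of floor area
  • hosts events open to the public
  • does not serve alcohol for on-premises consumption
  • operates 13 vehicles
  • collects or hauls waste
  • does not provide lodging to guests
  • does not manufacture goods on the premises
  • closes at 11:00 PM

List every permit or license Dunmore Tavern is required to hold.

Sec. 15-1. floor area 7,600 square feet ≤ 10,000 square feet; is located in the designated historic district (not: is located in a residentially zoned district) → Small Premises Permit not required.
Sec. 15-2. vehicles 13 ≥ 12; floor area 7,600 square feet ≥ 1,500 square feet → Commercial Authorization not required.
Sec. 15-3. floor area 7,600 square feet ≤ 10,900 square feet; closes 11:00 PM, after 8:00 PM; vehicles 13 > 12 → Small Premises Registration required.
Sec. 15-4. collects or hauls waste; hosts events open to the public; is located in the designated historic district → Annual Authorization required.
Sec. 15-5. collects or hauls waste; hosts events open to the public; vehicles 13 < 20 → Municipal Authorization required.
Sec. 15-6. closes 11:00 PM, at/before 1:00 AM; collects or hauls waste → Operating License not required.
Sec. 15-7. floor area 7,600 square feet ≤ 9,200 square feet; closes 11:00 PM, after 9:00 PM; collects or hauls waste → Regulatory Authorization required.
Sec. 15-8. collects or hauls waste → exempt from Historic District Authorization.
Sec. 15-9. is located in the designated historic district; hosts events open to the public → Historic District Authorization required.

Annual Authorization, Municipal Authorization, Regulatory Authorization, Small Premises Registration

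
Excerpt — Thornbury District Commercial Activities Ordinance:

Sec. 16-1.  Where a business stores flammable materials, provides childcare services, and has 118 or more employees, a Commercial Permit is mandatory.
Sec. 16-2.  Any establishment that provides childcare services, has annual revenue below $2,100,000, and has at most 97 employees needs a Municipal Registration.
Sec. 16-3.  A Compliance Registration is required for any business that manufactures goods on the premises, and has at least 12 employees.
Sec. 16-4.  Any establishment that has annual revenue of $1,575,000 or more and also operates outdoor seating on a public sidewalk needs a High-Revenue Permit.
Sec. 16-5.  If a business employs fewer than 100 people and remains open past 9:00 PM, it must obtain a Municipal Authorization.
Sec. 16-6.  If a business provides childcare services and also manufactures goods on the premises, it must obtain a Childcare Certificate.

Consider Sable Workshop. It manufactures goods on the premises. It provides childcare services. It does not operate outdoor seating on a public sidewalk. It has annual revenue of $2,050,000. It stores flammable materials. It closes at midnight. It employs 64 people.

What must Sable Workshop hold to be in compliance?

Childcare Certificate, Compliance Registration, Municipal Authorization, Municipal Registration

Sec. 16-1. stores flammable materials; provides childcare services; employees 64 < 118 → Commercial Permit not required.
Sec. 16-2. provides childcare services; revenue $2,050,000 < $2,100,000; employees 64 ≤ 97 → Municipal Registration required.
Sec. 16-3. manufactures goods on the premises; employees 64 ≥ 12 → Compliance Registration required.
Sec. 16-4. revenue $2,050,000 ≥ $1,575,000; does not operate outdoor seating on a public sidewalk → High-Revenue Permit not required.
Sec. 16-5. employees 64 < 100; closes midnight, after 9:00 PM → Municipal Authorization required.
Sec. 16-6. provides childcare services; manufactures goods on the premises → Childcare Certificate required.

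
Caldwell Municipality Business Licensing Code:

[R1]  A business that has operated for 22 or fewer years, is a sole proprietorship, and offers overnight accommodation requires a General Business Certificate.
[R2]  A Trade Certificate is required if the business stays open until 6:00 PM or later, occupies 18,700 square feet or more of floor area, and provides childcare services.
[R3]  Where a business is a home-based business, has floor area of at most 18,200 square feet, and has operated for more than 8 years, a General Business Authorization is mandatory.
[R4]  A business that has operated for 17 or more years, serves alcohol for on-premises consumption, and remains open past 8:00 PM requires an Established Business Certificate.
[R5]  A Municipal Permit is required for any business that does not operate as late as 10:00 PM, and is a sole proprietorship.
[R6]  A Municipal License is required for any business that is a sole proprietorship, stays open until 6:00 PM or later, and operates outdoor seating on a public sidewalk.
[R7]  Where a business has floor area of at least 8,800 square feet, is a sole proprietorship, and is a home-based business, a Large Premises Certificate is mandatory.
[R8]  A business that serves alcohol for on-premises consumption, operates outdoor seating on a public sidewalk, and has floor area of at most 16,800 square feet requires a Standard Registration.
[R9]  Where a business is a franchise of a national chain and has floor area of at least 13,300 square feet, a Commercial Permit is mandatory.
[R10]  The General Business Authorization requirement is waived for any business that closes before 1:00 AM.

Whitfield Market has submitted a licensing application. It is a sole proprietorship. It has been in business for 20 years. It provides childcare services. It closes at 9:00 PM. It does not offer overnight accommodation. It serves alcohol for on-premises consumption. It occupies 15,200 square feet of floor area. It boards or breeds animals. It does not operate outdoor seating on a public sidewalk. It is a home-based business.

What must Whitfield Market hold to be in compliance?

Established Business Certificate, Large Premises Certificate, Municipal Permit

[R1] years in business 20 ≤ 22; is a sole proprietorship; does not offer overnight accommodation → General Business Certificate not required.
[R2] closes 9:00 PM, after 6:00 PM; floor area 15,200 square feet < 18,700 square feet; provides childcare services → Trade Certificate not required.
[R3] is a home-based business; floor area 15,200 square feet ≤ 18,200 square feet; years in business 20 > 8 → General Business Authorization required.
[R4] years in business 20 ≥ 17; serves alcohol for on-premises consumption; closes 9:00 PM, after 8:00 PM → Established Business Certificate required.
[R5] closes 9:00 PM, at/before 10:00 PM; is a sole proprietorship → Municipal Permit required.
[R6] is a sole proprietorship; closes 9:00 PM, after 6:00 PM; does not operate outdoor seating on a public sidewalk → Municipal License not required.
[R7] floor area 15,200 square feet ≥ 8,800 square feet; is a sole proprietorship; is a home-based business → Large Premises Certificate required.
[R8] serves alcohol for on-premises consumption; does not operate outdoor seating on a public sidewalk; floor area 15,200 square feet ≤ 16,800 square feet → Standard Registration not required.
[R9] is a sole proprietorship (not: is a franchise of a national chain); floor area 15,200 square feet ≥ 13,300 square feet → Commercial Permit not required.
[R10] closes 9:00 PM, at/before 1:00 AM → exempt from General Business Authorization.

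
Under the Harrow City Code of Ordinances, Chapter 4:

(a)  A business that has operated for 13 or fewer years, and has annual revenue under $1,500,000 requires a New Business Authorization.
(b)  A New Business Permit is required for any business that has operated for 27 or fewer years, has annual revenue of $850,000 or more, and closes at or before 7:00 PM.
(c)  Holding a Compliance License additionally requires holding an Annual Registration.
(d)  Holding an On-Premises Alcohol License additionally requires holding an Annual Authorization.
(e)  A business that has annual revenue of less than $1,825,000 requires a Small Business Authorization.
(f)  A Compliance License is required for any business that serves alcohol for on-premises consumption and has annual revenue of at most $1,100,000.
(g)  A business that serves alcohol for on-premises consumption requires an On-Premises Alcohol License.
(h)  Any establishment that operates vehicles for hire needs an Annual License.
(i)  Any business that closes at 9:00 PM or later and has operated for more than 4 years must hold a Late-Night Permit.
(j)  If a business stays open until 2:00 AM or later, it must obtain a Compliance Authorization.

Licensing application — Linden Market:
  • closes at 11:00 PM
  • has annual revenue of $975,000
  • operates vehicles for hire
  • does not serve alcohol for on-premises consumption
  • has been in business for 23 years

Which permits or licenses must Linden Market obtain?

(a) years in business 23 > 13; revenue $975,000 < $1,500,000 → New Business Authorization not required.
(b) years in business 23 ≤ 27; revenue $975,000 ≥ $850,000; closes 11:00 PM, after 7:00 PM → New Business Permit not required.
(c) Compliance License is not required → no effect.
(d) On-Premises Alcohol License is not required → no effect.
(e) revenue $975,000 < $1,825,000 → Small Business Authorization required.
(f) does not serve alcohol for on-premises consumption; revenue $975,000 ≤ $1,100,000 → Compliance License not required.
(g) does not serve alcohol for on-premises consumption → On-Premises Alcohol License not required.
(h) operates vehicles for hire → Annual License required.
(i) closes 11:00 PM, after 9:00 PM; years in business 23 > 4 → Late-Night Permit required.
(j) closes 11:00 PM, at/before 2:00 AM → Compliance Authorization not required.

Annual License, Late-Night Permit, Small Business Authorization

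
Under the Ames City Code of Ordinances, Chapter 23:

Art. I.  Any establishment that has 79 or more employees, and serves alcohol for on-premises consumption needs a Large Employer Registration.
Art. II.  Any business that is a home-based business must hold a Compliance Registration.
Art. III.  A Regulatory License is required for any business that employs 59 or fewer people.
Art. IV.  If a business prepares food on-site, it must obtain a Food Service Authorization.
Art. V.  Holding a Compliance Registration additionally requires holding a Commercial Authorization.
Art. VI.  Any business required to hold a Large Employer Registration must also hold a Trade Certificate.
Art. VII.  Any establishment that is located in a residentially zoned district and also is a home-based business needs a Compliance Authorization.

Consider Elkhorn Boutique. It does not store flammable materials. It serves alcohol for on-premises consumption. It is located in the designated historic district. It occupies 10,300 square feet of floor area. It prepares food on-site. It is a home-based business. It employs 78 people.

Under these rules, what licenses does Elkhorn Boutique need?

Commercial Authorization, Compliance Registration, Food Service Authorization

Art. I. employees 78 < 79; serves alcohol for on-premises consumption → Large Employer Registration not required.
Art. II. is a home-based business → Compliance Registration required.
Art. III. employees 78 > 59 → Regulatory License not required.
Art. IV. prepares food on-site → Food Service Authorization required.
Art. V. Compliance Registration is required → Commercial Authorization also required.
Art. VI. Large Employer Registration is not required → no effect.
Art. VII. is located in the designated historic district (not: is located in a residentially zoned district); is a home-based business → Compliance Authorization not required.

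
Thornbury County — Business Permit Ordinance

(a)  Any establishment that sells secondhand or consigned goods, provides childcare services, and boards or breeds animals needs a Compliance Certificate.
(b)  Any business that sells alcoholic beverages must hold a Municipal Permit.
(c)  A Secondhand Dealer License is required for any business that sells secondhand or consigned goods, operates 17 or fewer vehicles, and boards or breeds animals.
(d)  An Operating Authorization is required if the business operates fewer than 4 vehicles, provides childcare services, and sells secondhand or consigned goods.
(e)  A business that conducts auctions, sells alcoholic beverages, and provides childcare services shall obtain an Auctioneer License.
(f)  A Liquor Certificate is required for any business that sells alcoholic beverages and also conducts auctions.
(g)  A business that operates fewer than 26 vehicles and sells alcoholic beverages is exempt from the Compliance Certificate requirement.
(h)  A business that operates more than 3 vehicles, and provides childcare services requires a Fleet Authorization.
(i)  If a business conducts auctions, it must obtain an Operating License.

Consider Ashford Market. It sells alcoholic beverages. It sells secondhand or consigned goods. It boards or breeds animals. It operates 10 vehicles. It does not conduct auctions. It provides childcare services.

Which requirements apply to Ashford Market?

Fleet Authorization, Municipal Permit, Secondhand Dealer License

(a) sells secondhand or consigned goods; provides childcare services; boards or breeds animals → Compliance Certificate required.
(b) sells alcoholic beverages → Municipal Permit required.
(c) sells secondhand or consigned goods; vehicles 10 ≤ 17; boards or breeds animals → Secondhand Dealer License required.
(d) vehicles 10 ≥ 4; provides childcare services; sells secondhand or consigned goods → Operating Authorization not required.
(e) does not conduct auctions; sells alcoholic beverages; provides childcare services → Auctioneer License not required.
(f) sells alcoholic beverages; does not conduct auctions → Liquor Certificate not required.
(g) vehicles 10 < 26; sells alcoholic beverages → exempt from Compliance Certificate.
(h) vehicles 10 > 3; provides childcare services → Fleet Authorization required.
(i) does not conduct auctions → Operating License not required.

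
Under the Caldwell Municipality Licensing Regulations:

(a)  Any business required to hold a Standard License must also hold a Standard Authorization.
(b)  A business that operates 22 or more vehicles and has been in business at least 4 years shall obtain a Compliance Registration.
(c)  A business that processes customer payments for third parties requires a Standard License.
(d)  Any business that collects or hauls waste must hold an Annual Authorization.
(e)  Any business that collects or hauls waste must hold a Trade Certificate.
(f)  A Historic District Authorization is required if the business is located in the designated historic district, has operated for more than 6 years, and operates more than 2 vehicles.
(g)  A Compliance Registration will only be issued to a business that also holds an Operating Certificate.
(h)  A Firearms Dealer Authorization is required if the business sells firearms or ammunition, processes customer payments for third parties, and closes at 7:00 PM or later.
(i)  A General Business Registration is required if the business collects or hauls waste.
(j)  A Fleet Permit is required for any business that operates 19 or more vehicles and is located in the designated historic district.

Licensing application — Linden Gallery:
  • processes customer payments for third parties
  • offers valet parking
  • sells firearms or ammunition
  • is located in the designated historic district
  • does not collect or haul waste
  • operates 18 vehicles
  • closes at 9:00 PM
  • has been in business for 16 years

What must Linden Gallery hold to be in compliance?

Firearms Dealer Authorization, Historic District Authorization, Standard Authorization, Standard License

(a) Standard License is required → Standard Authorization also required.
(b) vehicles 18 < 22; years in business 16 ≥ 4 → Compliance Registration not required.
(c) processes customer payments for third parties → Standard License required.
(d) does not collect or haul waste → Annual Authorization not required.
(e) does not collect or haul waste → Trade Certificate not required.
(f) is located in the designated historic district; years in business 16 > 6; vehicles 18 > 2 → Historic District Authorization required.
(g) Compliance Registration is not required → no effect.
(h) sells firearms or ammunition; processes customer payments for third parties; closes 9:00 PM, after 7:00 PM → Firearms Dealer Authorization required.
(i) does not collect or haul waste → General Business Registration not required.
(j) vehicles 18 < 19; is located in the designated historic district → Fleet Permit not required.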